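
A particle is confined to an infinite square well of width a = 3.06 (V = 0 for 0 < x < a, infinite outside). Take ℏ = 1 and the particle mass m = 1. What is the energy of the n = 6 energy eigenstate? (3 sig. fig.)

Requiring ψ(0) = ψ(a) = 0 quantises k = nπ/a, hence E_n = ℏ²k²/2m = n²π²ℏ²/(2ma²).
E_6 = 6² × π² / (2 × 1 × 3.06²) = 18.97.

E = 19.0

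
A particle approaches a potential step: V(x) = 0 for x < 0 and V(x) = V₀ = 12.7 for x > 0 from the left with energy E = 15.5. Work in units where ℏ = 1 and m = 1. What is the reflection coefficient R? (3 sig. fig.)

R = 0.163

The wavenumbers are k₁ = √(2mE)/ℏ = 5.568 on the left and k₂ = √(2m(E − V₀))/ℏ = 2.366 on the right.
Matching ψ and ψ′ at x = 0 gives r = (k₁ − k₂)/(k₁ + k₂), so R = r² = 0.1628 and T = 1 − R = 0.8372.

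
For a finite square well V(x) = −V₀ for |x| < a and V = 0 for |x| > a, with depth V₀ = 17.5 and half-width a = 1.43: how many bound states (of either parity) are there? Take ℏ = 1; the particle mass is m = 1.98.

Define the well-strength parameter z₀ = (a/ℏ)√(2mV₀) = 1.43 × √(2·1.98·17.5) = 11.90.
A new bound state (alternating even/odd) appears each time z₀ passes a multiple of π/2, so N = ⌊2z₀/π⌋ + 1 = ⌊7.578⌋ + 1 = 8.

N = 8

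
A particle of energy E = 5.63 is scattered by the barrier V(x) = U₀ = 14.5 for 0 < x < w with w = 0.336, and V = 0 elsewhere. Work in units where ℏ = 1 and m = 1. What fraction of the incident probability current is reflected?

E < U₀: inside the barrier ψ ∝ e^{±κx} with κ = √(2m(U₀ − E))/ℏ = 4.212.
κw = 1.415, sinh(κw) = 1.937.
Matching ψ, ψ′ at both faces gives T = [1 + U₀² sinh²(κw) / (4E(U₀ − E))]⁻¹ = 1/4.950 = 0.202.
R = 1 − T = 0.798.

R = 0.798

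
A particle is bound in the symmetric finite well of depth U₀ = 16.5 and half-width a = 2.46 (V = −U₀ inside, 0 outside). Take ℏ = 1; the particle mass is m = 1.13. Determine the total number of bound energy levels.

N = 10

The dimensionless depth is z₀ = a√(2mU₀)/ℏ = 2.46 × √(37.29) = 15.02.
The even/odd transcendental equations gain one root per π/2 in z₀, giving N = 1 + ⌊2z₀/π⌋ = 1 + ⌊9.563⌋ = 10.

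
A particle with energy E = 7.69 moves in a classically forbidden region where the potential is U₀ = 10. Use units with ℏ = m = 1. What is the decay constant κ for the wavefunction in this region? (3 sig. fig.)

Since E < U₀ the TISE in this region is ψ'' = κ²ψ with κ = √(2m(U₀ − E))/ℏ.
κ = √(2 × 1 × 2.31) = 2.149.

κ = 2.15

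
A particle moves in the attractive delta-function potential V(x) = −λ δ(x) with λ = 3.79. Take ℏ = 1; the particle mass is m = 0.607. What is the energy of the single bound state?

E = -4.36

For x ≠ 0 the bound state is ψ ∝ e^{−κ|x|}; integrating the TISE across the delta gives the cusp condition 2κ = 2mλ/ℏ², so κ = 2.301.
Then E = −ℏ²κ²/(2m) = −mλ²/(2ℏ²) = -4.360.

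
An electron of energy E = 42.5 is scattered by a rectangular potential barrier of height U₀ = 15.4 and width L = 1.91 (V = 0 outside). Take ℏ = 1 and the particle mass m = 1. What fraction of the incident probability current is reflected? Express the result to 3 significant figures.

E > U₀: inside the barrier k₂ = √(2m(E − U₀))/ℏ = 7.362, k₂L = 14.06.
Matching at both interfaces gives T⁻¹ = 1 + U₀² sin²(k₂L) / [4E(E − U₀)] = 1.051, hence T = 0.951.
R = 1 − T = 0.0487.

R = 0.0487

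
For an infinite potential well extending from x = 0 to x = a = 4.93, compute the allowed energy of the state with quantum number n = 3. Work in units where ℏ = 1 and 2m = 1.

Requiring ψ(0) = ψ(a) = 0 quantises k = nπ/a, hence E_n = ℏ²k²/2m = n²π²ℏ²/(2ma²).
E_3 = 3² × π² / (2 × 0.5 × 4.93²) = 3.655.

E = 3.65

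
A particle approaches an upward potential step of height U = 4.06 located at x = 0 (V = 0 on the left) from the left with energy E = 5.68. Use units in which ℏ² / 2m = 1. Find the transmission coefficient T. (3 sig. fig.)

T = 0.908

On each side the TISE gives plane waves with k = √(2m(E − V))/ℏ: k₁ = √(2·½·5.68) = 2.383, k₂ = √(2·½·1.62) = 1.273.
Matching ψ and ψ′ at x = 0 gives r = (k₁ − k₂)/(k₁ + k₂), so R = r² = 0.09226 and T = 1 − R = 0.9077.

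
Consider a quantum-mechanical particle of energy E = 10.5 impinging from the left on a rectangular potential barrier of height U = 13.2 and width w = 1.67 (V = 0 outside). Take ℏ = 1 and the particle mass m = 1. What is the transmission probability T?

T = 0.00111

Since E < U the interior solution is evanescent with decay constant κ = √(2m(U − E))/ℏ = 2.324.
κw = 3.881, sinh(κw) = 24.22.
Matching ψ, ψ′ at both faces gives T = [1 + U² sinh²(κw) / (4E(U − E))]⁻¹ = 1/902.3 = 0.00111.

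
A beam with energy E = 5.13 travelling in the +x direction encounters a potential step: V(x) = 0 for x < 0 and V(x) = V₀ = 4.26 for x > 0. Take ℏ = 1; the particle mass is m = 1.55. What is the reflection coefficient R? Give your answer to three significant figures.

On each side the TISE gives plane waves with k = √(2m(E − V))/ℏ: k₁ = √(2·1.55·5.13) = 3.988, k₂ = √(2·1.55·0.87) = 1.642.
Continuity of ψ and ψ′ at the step yields the reflection amplitude r = (k₁ − k₂)/(k₁ + k₂) = 0.4166; thus R = |r|² = 0.1736, T = 0.8264.

R = 0.174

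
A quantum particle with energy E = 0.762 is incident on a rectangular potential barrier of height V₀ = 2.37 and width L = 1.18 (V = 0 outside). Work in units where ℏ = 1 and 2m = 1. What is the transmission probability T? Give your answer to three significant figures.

T = 0.163

E < V₀: inside the barrier ψ ∝ e^{±κx} with κ = √(2m(V₀ − E))/ℏ = 1.268.
κL = 1.496, sinh(κL) = 2.121.
The exact tunnelling result is T⁻¹ = 1 + V₀² sinh²(κL) / [4E(V₀ − E)] = 6.154, so T = 0.163.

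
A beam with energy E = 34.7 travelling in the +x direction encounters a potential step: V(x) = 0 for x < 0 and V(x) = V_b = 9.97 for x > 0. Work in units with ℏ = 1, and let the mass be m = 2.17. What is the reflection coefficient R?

On each side the TISE gives plane waves with k = √(2m(E − V))/ℏ: k₁ = √(2·2.17·34.7) = 12.27, k₂ = √(2·2.17·24.73) = 10.36.
Continuity of ψ and ψ′ at the step yields the reflection amplitude r = (k₁ − k₂)/(k₁ + k₂) = 0.08448; thus R = |r|² = 0.007137, T = 0.9929.

R = 0.00714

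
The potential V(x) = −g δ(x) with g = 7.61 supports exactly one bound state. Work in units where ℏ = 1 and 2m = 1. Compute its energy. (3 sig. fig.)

The bound state is ψ(x) = √κ e^{−κ|x|}. The derivative jump ψ'(0⁺) − ψ'(0⁻) = −(2mg/ℏ²)ψ(0) fixes κ = mg/ℏ² = 3.805.
Then E = −ℏ²κ²/(2m) = −mg²/(2ℏ²) = -14.48.

E = -14.5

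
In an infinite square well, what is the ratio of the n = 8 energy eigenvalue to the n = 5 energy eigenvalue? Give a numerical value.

E_n = n²π²ℏ²/(2mL²) so the ratio is n₂²/n₁² = 64/25 = 2.56.

2.56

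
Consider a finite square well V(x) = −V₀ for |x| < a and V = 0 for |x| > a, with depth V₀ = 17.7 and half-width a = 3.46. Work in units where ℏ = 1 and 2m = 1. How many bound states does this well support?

N = 10

The dimensionless depth is z₀ = a√(2mV₀)/ℏ = 3.46 × √(17.70) = 14.56.
A new bound state (alternating even/odd) appears each time z₀ passes a multiple of π/2, so N = ⌊2z₀/π⌋ + 1 = ⌊9.267⌋ + 1 = 10.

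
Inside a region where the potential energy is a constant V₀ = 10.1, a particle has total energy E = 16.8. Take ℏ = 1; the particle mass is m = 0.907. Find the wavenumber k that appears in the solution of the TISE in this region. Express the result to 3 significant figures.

k = 3.49

With E > V₀ the solution is oscillatory, ψ ∝ e^{±ikx} with k = √(2m(E − V₀))/ℏ.
k = √(2 × 0.907 × 6.7) = 3.486.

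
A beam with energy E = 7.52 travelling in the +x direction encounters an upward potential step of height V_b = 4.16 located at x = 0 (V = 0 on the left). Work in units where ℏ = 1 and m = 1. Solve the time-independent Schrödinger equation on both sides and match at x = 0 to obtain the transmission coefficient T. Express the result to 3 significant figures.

The wavenumbers are k₁ = √(2mE)/ℏ = 3.878 on the left and k₂ = √(2m(E − V_b))/ℏ = 2.592 on the right.
Matching ψ and ψ′ at x = 0 gives r = (k₁ − k₂)/(k₁ + k₂), so R = r² = 0.03949 and T = 1 − R = 0.9605.

T = 0.961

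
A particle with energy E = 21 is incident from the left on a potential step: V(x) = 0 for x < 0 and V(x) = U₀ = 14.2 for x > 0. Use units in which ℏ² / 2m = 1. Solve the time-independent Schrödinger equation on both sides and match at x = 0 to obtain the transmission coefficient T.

The wavenumbers are k₁ = √(2mE)/ℏ = 4.583 on the left and k₂ = √(2m(E − U₀))/ℏ = 2.608 on the right.
Continuity of ψ and ψ′ at the step yields the reflection amplitude r = (k₁ − k₂)/(k₁ + k₂) = 0.2747; thus R = |r|² = 0.07544, T = 0.9246.

T = 0.925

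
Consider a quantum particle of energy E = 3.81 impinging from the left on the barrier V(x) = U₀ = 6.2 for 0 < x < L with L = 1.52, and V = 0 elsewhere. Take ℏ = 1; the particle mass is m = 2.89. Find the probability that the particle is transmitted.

Since E < U₀ the interior solution is evanescent with decay constant κ = √(2m(U₀ − E))/ℏ = 3.717.
κL = 5.649, sinh(κL) = 142.1.
The exact tunnelling result is T⁻¹ = 1 + U₀² sinh²(κL) / [4E(U₀ − E)] = 21300, so T = 0.0000469.

T = 0.0000469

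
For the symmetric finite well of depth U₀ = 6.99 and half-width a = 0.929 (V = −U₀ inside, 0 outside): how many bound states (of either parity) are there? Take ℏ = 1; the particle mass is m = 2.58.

The dimensionless depth is z₀ = a√(2mU₀)/ℏ = 0.929 × √(36.07) = 5.579.
The even/odd transcendental equations gain one root per π/2 in z₀, giving N = 1 + ⌊2z₀/π⌋ = 1 + ⌊3.552⌋ = 4.

N = 4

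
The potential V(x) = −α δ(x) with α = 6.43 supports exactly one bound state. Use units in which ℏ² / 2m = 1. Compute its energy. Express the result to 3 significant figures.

The bound state is ψ(x) = √κ e^{−κ|x|}. The derivative jump ψ'(0⁺) − ψ'(0⁻) = −(2mα/ℏ²)ψ(0) fixes κ = mα/ℏ² = 3.215.
Then E = −ℏ²κ²/(2m) = −mα²/(2ℏ²) = -10.34.

E = -10.3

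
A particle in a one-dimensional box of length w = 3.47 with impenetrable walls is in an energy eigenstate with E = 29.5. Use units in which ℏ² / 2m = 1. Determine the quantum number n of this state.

n = 6

For an infinite well E_n = n²π²ℏ²/(2mw²), so n = (w/πℏ)√(2mE).
n = (3.47/π) × √(2 × 0.5 × 29.5) = 5.999 → n = 6.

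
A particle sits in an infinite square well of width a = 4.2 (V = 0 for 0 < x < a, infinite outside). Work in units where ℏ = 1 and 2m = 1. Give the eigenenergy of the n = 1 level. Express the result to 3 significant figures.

E = 0.560

Requiring ψ(0) = ψ(a) = 0 quantises k = nπ/a, hence E_n = ℏ²k²/2m = n²π²ℏ²/(2ma²).
E_1 = 1² × π² / (2 × 0.5 × 4.2²) = 0.5595.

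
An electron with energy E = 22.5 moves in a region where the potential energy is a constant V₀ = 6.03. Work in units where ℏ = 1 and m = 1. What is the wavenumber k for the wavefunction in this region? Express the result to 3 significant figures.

k = 5.74

With E > V₀ the solution is oscillatory, ψ ∝ e^{±ikx} with k = √(2m(E − V₀))/ℏ.
k = √(2 × 1 × 16.47) = 5.739.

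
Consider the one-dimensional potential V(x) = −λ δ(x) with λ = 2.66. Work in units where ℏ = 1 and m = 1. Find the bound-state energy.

E = -3.54

For x ≠ 0 the bound state is ψ ∝ e^{−κ|x|}; integrating the TISE across the delta gives the cusp condition 2κ = 2mλ/ℏ², so κ = 2.660.
Then E = −ℏ²κ²/(2m) = −mλ²/(2ℏ²) = -3.538.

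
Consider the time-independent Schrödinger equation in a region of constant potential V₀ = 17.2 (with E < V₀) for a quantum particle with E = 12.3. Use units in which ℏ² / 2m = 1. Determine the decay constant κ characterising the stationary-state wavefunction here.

κ = 2.21

Since E < V₀ the TISE in this region is ψ'' = κ²ψ with κ = √(2m(V₀ − E))/ℏ.
κ = √(2 × 0.5 × 4.9) = 2.214.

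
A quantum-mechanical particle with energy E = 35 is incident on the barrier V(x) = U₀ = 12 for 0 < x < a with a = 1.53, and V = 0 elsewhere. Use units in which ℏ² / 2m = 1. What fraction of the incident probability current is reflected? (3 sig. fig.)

Above the barrier the interior wavenumber is k₂ = √(2m(E − U₀))/ℏ = 4.796, giving phase k₂a = 7.338.
T = [1 + U₀² sin²(k₂a) / (4E(E − U₀))]⁻¹ = 1/1.034 = 0.967.
R = 1 − T = 0.0327.

R = 0.0327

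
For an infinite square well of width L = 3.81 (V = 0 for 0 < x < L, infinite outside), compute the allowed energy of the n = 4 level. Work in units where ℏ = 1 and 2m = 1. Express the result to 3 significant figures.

Requiring ψ(0) = ψ(L) = 0 quantises k = nπ/L, hence E_n = ℏ²k²/2m = n²π²ℏ²/(2mL²).
E_4 = 4² × π² / (2 × 0.5 × 3.81²) = 10.88.

E = 10.9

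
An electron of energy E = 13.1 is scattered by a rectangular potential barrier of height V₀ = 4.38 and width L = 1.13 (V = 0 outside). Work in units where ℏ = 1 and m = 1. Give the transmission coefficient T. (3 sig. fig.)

T = 0.960

E > V₀: inside the barrier k₂ = √(2m(E − V₀))/ℏ = 4.176, k₂L = 4.719.
T = [1 + V₀² sin²(k₂L) / (4E(E − V₀))]⁻¹ = 1/1.042 = 0.960.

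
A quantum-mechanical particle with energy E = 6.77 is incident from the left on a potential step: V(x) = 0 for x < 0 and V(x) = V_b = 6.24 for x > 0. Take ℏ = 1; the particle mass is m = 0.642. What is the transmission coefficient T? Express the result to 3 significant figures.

The wavenumbers are k₁ = √(2mE)/ℏ = 2.948 on the left and k₂ = √(2m(E − V_b))/ℏ = 0.8249 on the right.
Continuity of ψ and ψ′ at the step yields the reflection amplitude r = (k₁ − k₂)/(k₁ + k₂) = 0.5627; thus R = |r|² = 0.3167, T = 0.6833.

T = 0.683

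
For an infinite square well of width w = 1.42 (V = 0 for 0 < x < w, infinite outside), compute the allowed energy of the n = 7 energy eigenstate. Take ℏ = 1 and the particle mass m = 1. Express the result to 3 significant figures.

Requiring ψ(0) = ψ(w) = 0 quantises k = nπ/w, hence E_n = ℏ²k²/2m = n²π²ℏ²/(2mw²).
E_7 = 7² × π² / (2 × 1 × 1.42²) = 119.9.

E = 120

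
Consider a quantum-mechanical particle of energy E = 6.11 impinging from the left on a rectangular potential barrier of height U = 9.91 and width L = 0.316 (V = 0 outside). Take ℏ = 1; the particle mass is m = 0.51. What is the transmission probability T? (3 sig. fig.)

Since E < U the interior solution is evanescent with decay constant κ = √(2m(U − E))/ℏ = 1.969.
κL = 0.6221, sinh(κL) = 0.6630.
The exact tunnelling result is T⁻¹ = 1 + U² sinh²(κL) / [4E(U − E)] = 1.465, so T = 0.683.

T = 0.683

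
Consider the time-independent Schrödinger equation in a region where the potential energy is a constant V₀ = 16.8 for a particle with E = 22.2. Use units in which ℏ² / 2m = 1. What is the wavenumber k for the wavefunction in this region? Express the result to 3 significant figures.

k = 2.32

With E > V₀ the solution is oscillatory, ψ ∝ e^{±ikx} with k = √(2m(E − V₀))/ℏ.
k = √(2 × 0.5 × 5.4) = 2.324.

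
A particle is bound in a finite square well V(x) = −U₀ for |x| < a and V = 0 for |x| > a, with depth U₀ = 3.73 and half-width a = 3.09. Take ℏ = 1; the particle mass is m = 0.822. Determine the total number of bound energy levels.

N = 5

The dimensionless depth is z₀ = a√(2mU₀)/ℏ = 3.09 × √(6.132) = 7.652.
The even/odd transcendental equations gain one root per π/2 in z₀, giving N = 1 + ⌊2z₀/π⌋ = 1 + ⌊4.871⌋ = 5.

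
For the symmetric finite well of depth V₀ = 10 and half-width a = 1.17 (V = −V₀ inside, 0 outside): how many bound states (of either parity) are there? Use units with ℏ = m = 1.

N = 4

The dimensionless depth is z₀ = a√(2mV₀)/ℏ = 1.17 × √(20.00) = 5.232.
The even/odd transcendental equations gain one root per π/2 in z₀, giving N = 1 + ⌊2z₀/π⌋ = 1 + ⌊3.331⌋ = 4.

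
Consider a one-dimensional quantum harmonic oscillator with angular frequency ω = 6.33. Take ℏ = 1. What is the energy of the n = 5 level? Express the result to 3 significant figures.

The oscillator eigenvalues are E_n = ℏω(n + ½), so E_5 = 6.33 × 5.5 = 34.82.

E = 34.8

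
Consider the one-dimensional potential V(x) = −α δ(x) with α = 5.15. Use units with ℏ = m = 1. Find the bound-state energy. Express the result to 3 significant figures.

The bound state is ψ(x) = √κ e^{−κ|x|}. The derivative jump ψ'(0⁺) − ψ'(0⁻) = −(2mα/ℏ²)ψ(0) fixes κ = mα/ℏ² = 5.150.
Then E = −ℏ²κ²/(2m) = −mα²/(2ℏ²) = -13.26.

E = -13.3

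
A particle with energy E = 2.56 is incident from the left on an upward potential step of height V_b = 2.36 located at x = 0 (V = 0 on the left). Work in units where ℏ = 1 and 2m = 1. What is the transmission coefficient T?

T = 0.683

On each side the TISE gives plane waves with k = √(2m(E − V))/ℏ: k₁ = √(2·½·2.56) = 1.600, k₂ = √(2·½·0.2) = 0.4472.
Matching ψ and ψ′ at x = 0 gives r = (k₁ − k₂)/(k₁ + k₂), so R = r² = 0.3171 and T = 1 − R = 0.6829.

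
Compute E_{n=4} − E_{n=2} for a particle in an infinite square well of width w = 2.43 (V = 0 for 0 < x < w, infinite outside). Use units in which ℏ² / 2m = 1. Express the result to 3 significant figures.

ΔE = 20.1

E_n = n²π²ℏ²/(2mw²), so ΔE = (4² − 2²) π²ℏ²/(2mw²).
ΔE = 12 × π² / (2 × 0.5 × 2.43²) = 20.06.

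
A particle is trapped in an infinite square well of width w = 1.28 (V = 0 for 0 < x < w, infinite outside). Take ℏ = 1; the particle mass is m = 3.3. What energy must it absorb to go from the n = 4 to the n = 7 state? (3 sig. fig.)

E_n = n²π²ℏ²/(2mw²), so ΔE = (7² − 4²) π²ℏ²/(2mw²).
ΔE = 33 × π² / (2 × 3.3 × 1.28²) = 30.12.

ΔE = 30.1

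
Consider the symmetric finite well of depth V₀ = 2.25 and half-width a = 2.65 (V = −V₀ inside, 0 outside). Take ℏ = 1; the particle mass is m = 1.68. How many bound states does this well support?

Define the well-strength parameter z₀ = (a/ℏ)√(2mV₀) = 2.65 × √(2·1.68·2.25) = 7.286.
The even/odd transcendental equations gain one root per π/2 in z₀, giving N = 1 + ⌊2z₀/π⌋ = 1 + ⌊4.639⌋ = 5.

N = 5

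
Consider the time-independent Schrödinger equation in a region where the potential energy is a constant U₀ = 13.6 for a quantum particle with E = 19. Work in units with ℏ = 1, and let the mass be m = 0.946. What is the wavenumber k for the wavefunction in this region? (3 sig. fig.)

With E > U₀ the solution is oscillatory, ψ ∝ e^{±ikx} with k = √(2m(E − U₀))/ℏ.
k = √(2 × 0.946 × 5.4) = 3.196.

k = 3.20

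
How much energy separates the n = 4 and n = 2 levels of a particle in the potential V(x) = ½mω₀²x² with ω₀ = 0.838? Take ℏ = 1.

E_n = ℏω₀(n + ½), so ΔE = (4 − 2) ℏω₀ = 2 × 0.838 = 1.676.

ΔE = 1.68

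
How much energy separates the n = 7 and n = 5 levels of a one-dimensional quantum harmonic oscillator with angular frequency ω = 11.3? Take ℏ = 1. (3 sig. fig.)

ΔE = 22.6

E_n = ℏω(n + ½), so ΔE = (7 − 5) ℏω = 2 × 11.3 = 22.60.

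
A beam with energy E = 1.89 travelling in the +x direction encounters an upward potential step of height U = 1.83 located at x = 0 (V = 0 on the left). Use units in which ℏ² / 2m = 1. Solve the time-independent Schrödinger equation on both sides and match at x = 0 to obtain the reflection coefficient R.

On each side the TISE gives plane waves with k = √(2m(E − V))/ℏ: k₁ = √(2·½·1.89) = 1.375, k₂ = √(2·½·0.06) = 0.2449.
Matching ψ and ψ′ at x = 0 gives r = (k₁ − k₂)/(k₁ + k₂), so R = r² = 0.4866 and T = 1 − R = 0.5134.

R = 0.487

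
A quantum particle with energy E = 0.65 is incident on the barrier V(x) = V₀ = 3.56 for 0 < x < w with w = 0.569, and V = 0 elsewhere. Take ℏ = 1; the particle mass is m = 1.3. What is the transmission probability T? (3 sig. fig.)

Since E < V₀ the interior solution is evanescent with decay constant κ = √(2m(V₀ − E))/ℏ = 2.751.
κw = 1.565, sinh(κw) = 2.287.
The exact tunnelling result is T⁻¹ = 1 + V₀² sinh²(κw) / [4E(V₀ − E)] = 9.762, so T = 0.102.

T = 0.102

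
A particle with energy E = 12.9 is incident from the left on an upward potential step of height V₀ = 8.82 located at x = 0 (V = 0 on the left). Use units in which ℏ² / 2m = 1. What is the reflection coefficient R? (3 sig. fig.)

The wavenumbers are k₁ = √(2mE)/ℏ = 3.592 on the left and k₂ = √(2m(E − V₀))/ℏ = 2.020 on the right.
Continuity of ψ and ψ′ at the step yields the reflection amplitude r = (k₁ − k₂)/(k₁ + k₂) = 0.2801; thus R = |r|² = 0.07845, T = 0.9215.

R = 0.0785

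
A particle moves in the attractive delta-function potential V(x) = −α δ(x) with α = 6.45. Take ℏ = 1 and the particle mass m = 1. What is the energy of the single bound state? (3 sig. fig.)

The bound state is ψ(x) = √κ e^{−κ|x|}. The derivative jump ψ'(0⁺) − ψ'(0⁻) = −(2mα/ℏ²)ψ(0) fixes κ = mα/ℏ² = 6.450.
Then E = −ℏ²κ²/(2m) = −mα²/(2ℏ²) = -20.80.

E = -20.8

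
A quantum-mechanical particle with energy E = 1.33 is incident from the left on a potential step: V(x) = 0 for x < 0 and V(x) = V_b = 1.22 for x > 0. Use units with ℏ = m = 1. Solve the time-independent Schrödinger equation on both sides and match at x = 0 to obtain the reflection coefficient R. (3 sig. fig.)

R = 0.306

The wavenumbers are k₁ = √(2mE)/ℏ = 1.631 on the left and k₂ = √(2m(E − V_b))/ℏ = 0.4690 on the right.
Continuity of ψ and ψ′ at the step yields the reflection amplitude r = (k₁ − k₂)/(k₁ + k₂) = 0.5533; thus R = |r|² = 0.3061, T = 0.6939.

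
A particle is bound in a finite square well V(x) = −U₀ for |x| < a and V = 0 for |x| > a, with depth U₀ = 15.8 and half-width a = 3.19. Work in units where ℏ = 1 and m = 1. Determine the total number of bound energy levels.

Define the well-strength parameter z₀ = (a/ℏ)√(2mU₀) = 3.19 × √(2·1·15.8) = 17.93.
The even/odd transcendental equations gain one root per π/2 in z₀, giving N = 1 + ⌊2z₀/π⌋ = 1 + ⌊11.42⌋ = 12.

N = 12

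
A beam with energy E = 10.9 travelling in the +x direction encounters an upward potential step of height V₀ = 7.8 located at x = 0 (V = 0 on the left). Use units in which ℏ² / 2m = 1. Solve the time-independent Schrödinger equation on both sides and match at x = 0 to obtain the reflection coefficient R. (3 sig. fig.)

The wavenumbers are k₁ = √(2mE)/ℏ = 3.302 on the left and k₂ = √(2m(E − V₀))/ℏ = 1.761 on the right.
Continuity of ψ and ψ′ at the step yields the reflection amplitude r = (k₁ − k₂)/(k₁ + k₂) = 0.3044; thus R = |r|² = 0.09265, T = 0.9074.

R = 0.0926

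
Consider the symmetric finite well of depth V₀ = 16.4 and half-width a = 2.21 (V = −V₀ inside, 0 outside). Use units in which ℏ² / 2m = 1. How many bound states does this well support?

N = 6

The dimensionless depth is z₀ = a√(2mV₀)/ℏ = 2.21 × √(16.40) = 8.950.
A new bound state (alternating even/odd) appears each time z₀ passes a multiple of π/2, so N = ⌊2z₀/π⌋ + 1 = ⌊5.698⌋ + 1 = 6.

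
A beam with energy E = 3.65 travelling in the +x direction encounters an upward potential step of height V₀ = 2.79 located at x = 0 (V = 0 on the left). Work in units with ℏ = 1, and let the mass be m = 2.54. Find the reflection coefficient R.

R = 0.120

On each side the TISE gives plane waves with k = √(2m(E − V))/ℏ: k₁ = √(2·2.54·3.65) = 4.306, k₂ = √(2·2.54·0.86) = 2.090.
Matching ψ and ψ′ at x = 0 gives r = (k₁ − k₂)/(k₁ + k₂), so R = r² = 0.1200 and T = 1 − R = 0.8800.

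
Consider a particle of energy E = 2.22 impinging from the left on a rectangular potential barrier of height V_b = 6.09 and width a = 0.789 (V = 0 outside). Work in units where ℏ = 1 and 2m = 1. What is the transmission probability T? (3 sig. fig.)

T = 0.154

E < V_b: inside the barrier ψ ∝ e^{±κx} with κ = √(2m(V_b − E))/ℏ = 1.967.
κa = 1.552, sinh(κa) = 2.255.
Matching ψ, ψ′ at both faces gives T = [1 + V_b² sinh²(κa) / (4E(V_b − E))]⁻¹ = 1/6.487 = 0.154.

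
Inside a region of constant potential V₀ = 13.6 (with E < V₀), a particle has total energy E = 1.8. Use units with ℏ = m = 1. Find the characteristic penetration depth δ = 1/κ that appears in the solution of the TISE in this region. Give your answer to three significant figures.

Since E < V₀ the TISE in this region is ψ'' = κ²ψ with κ = √(2m(V₀ − E))/ℏ.
κ = √(2 × 1 × 11.8) = 4.858. The penetration depth is δ = 1/κ = 0.206.

δ = 0.206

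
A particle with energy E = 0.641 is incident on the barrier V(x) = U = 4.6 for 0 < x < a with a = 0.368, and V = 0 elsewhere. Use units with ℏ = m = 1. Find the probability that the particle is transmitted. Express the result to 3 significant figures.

E < U: inside the barrier ψ ∝ e^{±κx} with κ = √(2m(U − E))/ℏ = 2.814.
κa = 1.036, sinh(κa) = 1.231.
The exact tunnelling result is T⁻¹ = 1 + U² sinh²(κa) / [4E(U − E)] = 4.158, so T = 0.241.

T = 0.241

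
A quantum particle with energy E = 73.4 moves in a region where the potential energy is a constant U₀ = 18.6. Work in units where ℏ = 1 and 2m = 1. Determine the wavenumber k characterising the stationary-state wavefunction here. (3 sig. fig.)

k = 7.40

With E > U₀ the solution is oscillatory, ψ ∝ e^{±ikx} with k = √(2m(E − U₀))/ℏ.
k = √(2 × 0.5 × 54.8) = 7.403.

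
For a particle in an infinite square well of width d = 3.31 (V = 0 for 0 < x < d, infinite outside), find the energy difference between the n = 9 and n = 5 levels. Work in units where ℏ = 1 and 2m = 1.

E_n = n²π²ℏ²/(2md²), so ΔE = (9² − 5²) π²ℏ²/(2md²).
ΔE = 56 × π² / (2 × 0.5 × 3.31²) = 50.45.

ΔE = 50.4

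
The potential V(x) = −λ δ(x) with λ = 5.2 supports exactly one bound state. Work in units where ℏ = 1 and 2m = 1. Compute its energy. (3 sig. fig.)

E = -6.76

The bound state is ψ(x) = √κ e^{−κ|x|}. The derivative jump ψ'(0⁺) − ψ'(0⁻) = −(2mλ/ℏ²)ψ(0) fixes κ = mλ/ℏ² = 2.600.
Then E = −ℏ²κ²/(2m) = −mλ²/(2ℏ²) = -6.760.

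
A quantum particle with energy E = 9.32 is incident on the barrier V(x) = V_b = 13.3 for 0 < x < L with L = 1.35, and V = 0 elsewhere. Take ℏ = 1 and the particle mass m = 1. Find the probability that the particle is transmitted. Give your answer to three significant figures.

E < V_b: inside the barrier ψ ∝ e^{±κx} with κ = √(2m(V_b − E))/ℏ = 2.821.
κL = 3.809, sinh(κL) = 22.54.
The exact tunnelling result is T⁻¹ = 1 + V_b² sinh²(κL) / [4E(V_b − E)] = 606.6, so T = 0.00165.

T = 0.00165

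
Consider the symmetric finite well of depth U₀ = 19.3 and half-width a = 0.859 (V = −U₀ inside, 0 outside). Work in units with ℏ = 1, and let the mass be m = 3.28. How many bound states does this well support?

The dimensionless depth is z₀ = a√(2mU₀)/ℏ = 0.859 × √(126.6) = 9.665.
A new bound state (alternating even/odd) appears each time z₀ passes a multiple of π/2, so N = ⌊2z₀/π⌋ + 1 = ⌊6.153⌋ + 1 = 7.

N = 7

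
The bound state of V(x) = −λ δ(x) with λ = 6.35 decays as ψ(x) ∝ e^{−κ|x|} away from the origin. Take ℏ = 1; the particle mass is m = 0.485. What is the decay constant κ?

Integrating the TISE across x = 0 gives the cusp condition ψ'(0⁺) − ψ'(0⁻) = −(2mλ/ℏ²)ψ(0).
With ψ ∝ e^{−κ|x|} this yields −2κ = −2mλ/ℏ², so κ = mλ/ℏ² = 3.080.

κ = 3.08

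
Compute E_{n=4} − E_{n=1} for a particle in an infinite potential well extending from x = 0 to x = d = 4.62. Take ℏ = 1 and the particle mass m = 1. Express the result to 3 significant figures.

E_n = n²π²ℏ²/(2md²), so ΔE = (4² − 1²) π²ℏ²/(2md²).
ΔE = 15 × π² / (2 × 1 × 4.62²) = 3.468.

ΔE = 3.47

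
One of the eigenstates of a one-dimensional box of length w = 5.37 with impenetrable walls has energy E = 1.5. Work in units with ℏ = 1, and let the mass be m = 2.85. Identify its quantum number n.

n = 5

For an infinite well E_n = n²π²ℏ²/(2mw²), so n = (w/πℏ)√(2mE).
n = (5.37/π) × √(2 × 2.85 × 1.5) = 4.998 → n = 5.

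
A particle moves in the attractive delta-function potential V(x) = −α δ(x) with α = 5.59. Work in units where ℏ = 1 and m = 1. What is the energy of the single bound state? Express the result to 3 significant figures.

E = -15.6

For x ≠ 0 the bound state is ψ ∝ e^{−κ|x|}; integrating the TISE across the delta gives the cusp condition 2κ = 2mα/ℏ², so κ = 5.590.
Then E = −ℏ²κ²/(2m) = −mα²/(2ℏ²) = -15.62.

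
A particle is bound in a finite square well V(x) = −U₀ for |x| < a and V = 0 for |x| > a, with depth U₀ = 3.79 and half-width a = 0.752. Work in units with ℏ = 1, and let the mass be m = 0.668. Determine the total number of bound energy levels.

The dimensionless depth is z₀ = a√(2mU₀)/ℏ = 0.752 × √(5.063) = 1.692.
The even/odd transcendental equations gain one root per π/2 in z₀, giving N = 1 + ⌊2z₀/π⌋ = 1 + ⌊1.077⌋ = 2.

N = 2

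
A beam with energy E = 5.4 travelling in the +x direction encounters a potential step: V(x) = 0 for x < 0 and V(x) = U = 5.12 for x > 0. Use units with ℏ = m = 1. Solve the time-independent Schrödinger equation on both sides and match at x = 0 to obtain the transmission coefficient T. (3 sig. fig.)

T = 0.604

The wavenumbers are k₁ = √(2mE)/ℏ = 3.286 on the left and k₂ = √(2m(E − U))/ℏ = 0.7483 on the right.
Continuity of ψ and ψ′ at the step yields the reflection amplitude r = (k₁ − k₂)/(k₁ + k₂) = 0.6290; thus R = |r|² = 0.3957, T = 0.6043.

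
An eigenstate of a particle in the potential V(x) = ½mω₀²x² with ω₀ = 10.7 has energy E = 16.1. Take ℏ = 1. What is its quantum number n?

Invert E_n = (n + ½)ℏω₀: n = E/ℏω₀ − ½ = 1.005, so n = 1.

n = 1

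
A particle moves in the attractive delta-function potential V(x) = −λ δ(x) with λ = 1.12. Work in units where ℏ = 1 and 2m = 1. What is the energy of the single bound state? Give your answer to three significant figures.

E = -0.314

The bound state is ψ(x) = √κ e^{−κ|x|}. The derivative jump ψ'(0⁺) − ψ'(0⁻) = −(2mλ/ℏ²)ψ(0) fixes κ = mλ/ℏ² = 0.5600.
Then E = −ℏ²κ²/(2m) = −mλ²/(2ℏ²) = -0.3136.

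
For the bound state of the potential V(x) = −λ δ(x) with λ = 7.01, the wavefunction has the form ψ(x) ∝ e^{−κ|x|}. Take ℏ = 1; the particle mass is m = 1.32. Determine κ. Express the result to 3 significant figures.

κ = 9.25

Integrating the TISE across x = 0 gives the cusp condition ψ'(0⁺) − ψ'(0⁻) = −(2mλ/ℏ²)ψ(0).
With ψ ∝ e^{−κ|x|} this yields −2κ = −2mλ/ℏ², so κ = mλ/ℏ² = 9.253.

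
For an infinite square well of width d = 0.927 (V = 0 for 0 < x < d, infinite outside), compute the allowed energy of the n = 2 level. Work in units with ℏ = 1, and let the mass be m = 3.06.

E = 7.51

The infinite-well eigenfunctions ψ_n = √(2/d) sin(nπx/d) vanish at both walls, giving E_n = n²π²ℏ²/(2md²).
E_2 = 2² × π² / (2 × 3.06 × 0.927²) = 7.507.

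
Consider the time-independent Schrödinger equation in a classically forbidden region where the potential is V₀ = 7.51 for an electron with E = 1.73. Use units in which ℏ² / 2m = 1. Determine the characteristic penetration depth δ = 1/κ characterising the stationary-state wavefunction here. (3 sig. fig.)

Since E < V₀ the TISE in this region is ψ'' = κ²ψ with κ = √(2m(V₀ − E))/ℏ.
κ = √(2 × 0.5 × 5.78) = 2.404. The penetration depth is δ = 1/κ = 0.416.

δ = 0.416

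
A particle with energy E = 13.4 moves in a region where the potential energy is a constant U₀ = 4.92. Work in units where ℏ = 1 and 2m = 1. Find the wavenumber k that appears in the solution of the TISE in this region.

k = 2.91

With E > U₀ the solution is oscillatory, ψ ∝ e^{±ikx} with k = √(2m(E − U₀))/ℏ.
k = √(2 × 0.5 × 8.48) = 2.912.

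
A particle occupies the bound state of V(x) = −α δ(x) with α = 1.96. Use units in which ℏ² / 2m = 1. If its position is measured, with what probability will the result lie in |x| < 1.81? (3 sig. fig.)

The normalised bound state is ψ = √κ e^{−κ|x|} with κ = mα/ℏ² = 0.9800.
P(|x| < d) = ∫_{−d}^{d} κ e^{−2κ|x|} dx = 1 − e^{−2κd} = 1 − e^{−3.548} = 0.9712.

P = 0.971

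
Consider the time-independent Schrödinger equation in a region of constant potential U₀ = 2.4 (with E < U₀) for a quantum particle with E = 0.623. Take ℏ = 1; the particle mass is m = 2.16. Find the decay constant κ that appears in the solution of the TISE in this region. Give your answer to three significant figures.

κ = 2.77

Since E < U₀ the TISE in this region is ψ'' = κ²ψ with κ = √(2m(U₀ − E))/ℏ.
κ = √(2 × 2.16 × 1.777) = 2.771.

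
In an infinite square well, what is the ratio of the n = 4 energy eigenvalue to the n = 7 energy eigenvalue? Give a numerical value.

0.326531

Since E_n ∝ n², the ratio is (4/7)² = 0.326531.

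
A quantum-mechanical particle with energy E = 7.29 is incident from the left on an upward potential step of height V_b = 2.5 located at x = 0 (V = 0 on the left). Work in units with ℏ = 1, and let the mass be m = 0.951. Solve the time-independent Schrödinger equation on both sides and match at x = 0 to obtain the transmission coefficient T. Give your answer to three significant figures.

The wavenumbers are k₁ = √(2mE)/ℏ = 3.724 on the left and k₂ = √(2m(E − V_b))/ℏ = 3.018 on the right.
Matching ψ and ψ′ at x = 0 gives r = (k₁ − k₂)/(k₁ + k₂), so R = r² = 0.01094 and T = 1 − R = 0.9891.

T = 0.989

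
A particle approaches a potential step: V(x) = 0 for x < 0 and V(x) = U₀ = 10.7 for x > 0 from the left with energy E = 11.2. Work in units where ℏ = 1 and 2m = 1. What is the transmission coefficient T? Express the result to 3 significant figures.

The wavenumbers are k₁ = √(2mE)/ℏ = 3.347 on the left and k₂ = √(2m(E − U₀))/ℏ = 0.7071 on the right.
Continuity of ψ and ψ′ at the step yields the reflection amplitude r = (k₁ − k₂)/(k₁ + k₂) = 0.6511; thus R = |r|² = 0.4240, T = 0.5760.

T = 0.576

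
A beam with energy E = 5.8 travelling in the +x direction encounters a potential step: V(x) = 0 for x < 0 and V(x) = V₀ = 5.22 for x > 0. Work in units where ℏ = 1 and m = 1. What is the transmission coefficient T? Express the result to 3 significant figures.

On each side the TISE gives plane waves with k = √(2m(E − V))/ℏ: k₁ = √(2·1·5.8) = 3.406, k₂ = √(2·1·0.58) = 1.077.
Matching ψ and ψ′ at x = 0 gives r = (k₁ − k₂)/(k₁ + k₂), so R = r² = 0.2699 and T = 1 − R = 0.7301.

T = 0.730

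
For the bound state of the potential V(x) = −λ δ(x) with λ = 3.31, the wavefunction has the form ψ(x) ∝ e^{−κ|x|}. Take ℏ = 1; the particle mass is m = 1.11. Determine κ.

Integrate −(ℏ²/2m)ψ'' − λδ(x)ψ = Eψ from −ε to +ε: the ψ'' term gives ψ'(0⁺) − ψ'(0⁻) and the δ term gives −(2mλ/ℏ²)ψ(0).
With ψ ∝ e^{−κ|x|} this yields −2κ = −2mλ/ℏ², so κ = mλ/ℏ² = 3.674.

κ = 3.67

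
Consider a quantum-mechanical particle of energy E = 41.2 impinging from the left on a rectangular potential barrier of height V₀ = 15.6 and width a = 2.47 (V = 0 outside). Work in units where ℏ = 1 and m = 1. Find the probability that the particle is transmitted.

E > V₀: inside the barrier k₂ = √(2m(E − V₀))/ℏ = 7.155, k₂a = 17.67.
Matching at both interfaces gives T⁻¹ = 1 + V₀² sin²(k₂a) / [4E(E − V₀)] = 1.049, hence T = 0.953.

T = 0.953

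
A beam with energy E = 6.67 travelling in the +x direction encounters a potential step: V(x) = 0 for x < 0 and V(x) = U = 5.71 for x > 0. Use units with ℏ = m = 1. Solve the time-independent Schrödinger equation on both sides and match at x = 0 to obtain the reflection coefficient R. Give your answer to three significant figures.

R = 0.202

On each side the TISE gives plane waves with k = √(2m(E − V))/ℏ: k₁ = √(2·1·6.67) = 3.652, k₂ = √(2·1·0.96) = 1.386.
Matching ψ and ψ′ at x = 0 gives r = (k₁ − k₂)/(k₁ + k₂), so R = r² = 0.2024 and T = 1 − R = 0.7976.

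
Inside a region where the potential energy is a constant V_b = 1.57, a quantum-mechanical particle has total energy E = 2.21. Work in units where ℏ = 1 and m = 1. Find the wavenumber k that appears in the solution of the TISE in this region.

With E > V_b the solution is oscillatory, ψ ∝ e^{±ikx} with k = √(2m(E − V_b))/ℏ.
k = √(2 × 1 × 0.64) = 1.131.

k = 1.13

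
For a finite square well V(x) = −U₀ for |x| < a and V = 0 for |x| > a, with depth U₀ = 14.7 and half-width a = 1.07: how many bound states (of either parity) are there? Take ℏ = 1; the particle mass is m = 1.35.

Define the well-strength parameter z₀ = (a/ℏ)√(2mU₀) = 1.07 × √(2·1.35·14.7) = 6.741.
The even/odd transcendental equations gain one root per π/2 in z₀, giving N = 1 + ⌊2z₀/π⌋ = 1 + ⌊4.291⌋ = 5.

N = 5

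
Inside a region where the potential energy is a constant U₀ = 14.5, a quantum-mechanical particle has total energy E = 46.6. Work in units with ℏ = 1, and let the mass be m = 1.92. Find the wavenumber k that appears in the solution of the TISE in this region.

With E > U₀ the solution is oscillatory, ψ ∝ e^{±ikx} with k = √(2m(E − U₀))/ℏ.
k = √(2 × 1.92 × 32.1) = 11.10.

k = 11.1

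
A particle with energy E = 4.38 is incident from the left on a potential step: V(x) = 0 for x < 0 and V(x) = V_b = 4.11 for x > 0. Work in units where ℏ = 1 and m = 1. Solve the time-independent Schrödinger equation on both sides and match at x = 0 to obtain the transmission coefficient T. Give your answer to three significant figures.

On each side the TISE gives plane waves with k = √(2m(E − V))/ℏ: k₁ = √(2·1·4.38) = 2.960, k₂ = √(2·1·0.27) = 0.7348.
Matching ψ and ψ′ at x = 0 gives r = (k₁ − k₂)/(k₁ + k₂), so R = r² = 0.3626 and T = 1 − R = 0.6374.

T = 0.637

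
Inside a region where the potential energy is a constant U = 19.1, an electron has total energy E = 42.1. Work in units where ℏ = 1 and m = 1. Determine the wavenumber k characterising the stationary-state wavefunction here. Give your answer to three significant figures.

k = 6.78

With E > U the solution is oscillatory, ψ ∝ e^{±ikx} with k = √(2m(E − U))/ℏ.
k = √(2 × 1 × 23) = 6.782.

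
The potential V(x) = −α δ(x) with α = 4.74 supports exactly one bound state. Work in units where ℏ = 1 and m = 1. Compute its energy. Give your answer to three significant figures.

E = -11.2

The bound state is ψ(x) = √κ e^{−κ|x|}. The derivative jump ψ'(0⁺) − ψ'(0⁻) = −(2mα/ℏ²)ψ(0) fixes κ = mα/ℏ² = 4.740.
Then E = −ℏ²κ²/(2m) = −mα²/(2ℏ²) = -11.23.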